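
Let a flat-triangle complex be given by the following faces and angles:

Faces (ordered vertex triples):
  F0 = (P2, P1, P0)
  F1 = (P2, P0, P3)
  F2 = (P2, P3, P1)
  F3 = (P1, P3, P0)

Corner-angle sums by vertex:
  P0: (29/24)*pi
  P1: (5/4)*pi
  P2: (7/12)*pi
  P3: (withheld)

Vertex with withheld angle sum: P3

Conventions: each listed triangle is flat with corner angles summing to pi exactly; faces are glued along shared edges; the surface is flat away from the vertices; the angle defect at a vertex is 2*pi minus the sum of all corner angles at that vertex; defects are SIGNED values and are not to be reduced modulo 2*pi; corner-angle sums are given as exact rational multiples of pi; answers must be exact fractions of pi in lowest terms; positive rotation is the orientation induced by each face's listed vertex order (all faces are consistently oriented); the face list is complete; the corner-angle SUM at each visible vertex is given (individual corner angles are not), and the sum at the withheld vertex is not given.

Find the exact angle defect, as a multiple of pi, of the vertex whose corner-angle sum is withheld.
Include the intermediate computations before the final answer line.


V = 4, E = 6, F = 4; chi = V - E + F = 2
Gauss-Bonnet: total defect = 2*pi*chi = 4*pi; visible defects sum to (71/24)*pi

Answer: defect(P3) = (25/24)*pi


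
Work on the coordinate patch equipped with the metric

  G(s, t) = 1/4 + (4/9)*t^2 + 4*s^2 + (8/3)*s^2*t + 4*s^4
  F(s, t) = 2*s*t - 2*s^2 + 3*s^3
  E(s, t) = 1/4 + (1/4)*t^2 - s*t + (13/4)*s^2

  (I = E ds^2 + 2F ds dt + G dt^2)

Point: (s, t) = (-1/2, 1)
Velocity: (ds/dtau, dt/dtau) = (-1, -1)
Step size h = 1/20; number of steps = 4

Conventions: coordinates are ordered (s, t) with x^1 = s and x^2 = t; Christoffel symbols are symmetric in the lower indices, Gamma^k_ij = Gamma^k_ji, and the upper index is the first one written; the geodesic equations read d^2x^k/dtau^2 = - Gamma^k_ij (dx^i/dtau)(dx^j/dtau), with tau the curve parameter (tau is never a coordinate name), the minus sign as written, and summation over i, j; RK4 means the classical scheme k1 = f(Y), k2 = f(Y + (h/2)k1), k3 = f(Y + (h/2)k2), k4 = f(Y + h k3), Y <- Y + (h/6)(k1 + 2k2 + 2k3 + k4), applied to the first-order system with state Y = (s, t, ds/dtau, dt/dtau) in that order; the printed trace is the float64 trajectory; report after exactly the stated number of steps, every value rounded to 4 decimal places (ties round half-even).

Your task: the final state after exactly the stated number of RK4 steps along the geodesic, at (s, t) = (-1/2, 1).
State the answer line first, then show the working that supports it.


Answer: s = -0.7245, t = 0.7996, ds/dtau = -1.2214, dt/dtau = -0.9861

f(Y) = (ds/dtau, dt/dtau, -Gamma^s_ij Y'^i Y'^j, -Gamma^t_ij Y'^i Y'^j) with the Gammas evaluated at the stage position; h = 0.050000; intermediate values shown to 6 dp
step 0: s = -0.5000, t = 1.0000, ds/dtau = -1.0000, dt/dtau = -1.0000
step 1:
  k1: at (s, t) = (-0.500000, 1.000000), (ds/dtau, dt/dtau) = (-1.000000, -1.000000); Gamma_sss = 4.299572, Gamma_sst = -5.603424, Gamma_stt = 8.349976, Gamma_tss = 5.289586, Gamma_tst = -5.683310, Gamma_ttt = 6.293866; k1 = (-1.000000, -1.000000, -1.442701, -0.216833)
  k2: at (s, t) = (-0.525000, 0.975000), (ds/dtau, dt/dtau) = (-1.036068, -1.005421); Gamma_sss = 4.732019, Gamma_sst = -6.238674, Gamma_stt = 9.190028, Gamma_tss = 5.555897, Gamma_tst = -6.137290, Gamma_ttt = 6.891288; k2 = (-1.036068, -1.005421, -1.372002, -0.143872)
  k3: at (s, t) = (-0.525902, 0.974864), (ds/dtau, dt/dtau) = (-1.034300, -1.003597); Gamma_sss = 4.746060, Gamma_sst = -6.259521, Gamma_stt = 9.218927, Gamma_tss = 5.563668, Gamma_tst = -6.151460, Gamma_ttt = 6.911355; k3 = (-1.034300, -1.003597, -1.367569, -0.142365)
  k4: at (s, t) = (-0.551715, 0.949820), (ds/dtau, dt/dtau) = (-1.068378, -1.007118); Gamma_sss = 5.200919, Gamma_sst = -6.937677, Gamma_stt = 10.135669, Gamma_tss = 5.837025, Gamma_tst = -6.623574, Gamma_ttt = 7.550441; k4 = (-1.068378, -1.007118, -1.287325, -0.067173)
  Y <- Y + (h/6)(k1 + 2k2 + 2k3 + k4): s = -0.5517, t = 0.9498, ds/dtau = -1.0684, dt/dtau = -1.0071
step 2:
  k1: at (s, t) = (-0.551743, 0.949790), (ds/dtau, dt/dtau) = (-1.068410, -1.007137); Gamma_sss = 5.201416, Gamma_sst = -6.938424, Gamma_stt = 10.136685, Gamma_tss = 5.837324, Gamma_tst = -6.624090, Gamma_ttt = 7.551144; k1 = (-1.068410, -1.007137, -1.287333, -0.067110)
  k2: at (s, t) = (-0.578453, 0.924612), (ds/dtau, dt/dtau) = (-1.100593, -1.008815); Gamma_sss = 5.678986, Gamma_sst = -7.661284, Gamma_stt = 11.136458, Gamma_tss = 6.117045, Gamma_tst = -7.114328, Gamma_ttt = 8.234105; k2 = (-1.100593, -1.008815, -1.200078, 0.008483)
  k3: at (s, t) = (-0.579257, 0.924570), (ds/dtau, dt/dtau) = (-1.098412, -1.006925); Gamma_sss = 5.692003, Gamma_sst = -7.681269, Gamma_stt = 11.165593, Gamma_tss = 6.123893, Gamma_tst = -7.127212, Gamma_ttt = 8.253555; k3 = (-1.098412, -1.006925, -1.196975, 0.008862)
  k4: at (s, t) = (-0.606663, 0.899444), (ds/dtau, dt/dtau) = (-1.128258, -1.006694); Gamma_sss = 6.188224, Gamma_sst = -8.444842, Gamma_stt = 12.248263, Gamma_tss = 6.406537, Gamma_tst = -7.631064, Gamma_ttt = 8.977371; k4 = (-1.128258, -1.006694, -1.106710, 0.081620)
  Y <- Y + (h/6)(k1 + 2k2 + 2k3 + k4): s = -0.6067, t = 0.8994, ds/dtau = -1.1283, dt/dtau = -1.0067
step 3:
  k1: at (s, t) = (-0.606698, 0.899413), (ds/dtau, dt/dtau) = (-1.128311, -1.006727); Gamma_sss = 6.188862, Gamma_sst = -8.445831, Gamma_stt = 12.249683, Gamma_tss = 6.406895, Gamma_tst = -7.631708, Gamma_ttt = 8.978311; k1 = (-1.128311, -1.006727, -1.106740, 0.081694)
  k2: at (s, t) = (-0.634906, 0.874245), (ds/dtau, dt/dtau) = (-1.155979, -1.004685); Gamma_sss = 6.704747, Gamma_sst = -9.253353, Gamma_stt = 13.423945, Gamma_tss = 6.692374, Gamma_tst = -8.150243, Gamma_ttt = 9.746615; k2 = (-1.155979, -1.004685, -1.015898, 0.150210)
  k3: at (s, t) = (-0.635598, 0.874296), (ds/dtau, dt/dtau) = (-1.153708, -1.002972); Gamma_sss = 6.716322, Gamma_sst = -9.271822, Gamma_stt = 13.452356, Gamma_tss = 6.698128, Gamma_tst = -8.161532, Gamma_ttt = 9.764832; k3 = (-1.153708, -1.002972, -1.014610, 0.149566)
  k4: at (s, t) = (-0.664384, 0.849264), (ds/dtau, dt/dtau) = (-1.179041, -0.999249); Gamma_sss = 7.247747, Gamma_sst = -10.119334, Gamma_stt = 14.717863, Gamma_tss = 6.983395, Gamma_tst = -8.690738, Gamma_ttt = 10.574591; k4 = (-1.179041, -0.999249, -0.926829, 0.211488)
  Y <- Y + (h/6)(k1 + 2k2 + 2k3 + k4): s = -0.6644, t = 0.8492, ds/dtau = -1.1791, dt/dtau = -0.9993
step 4:
  k1: at (s, t) = (-0.664421, 0.849235), (ds/dtau, dt/dtau) = (-1.179099, -0.999288); Gamma_sss = 7.248434, Gamma_sst = -10.120441, Gamma_stt = 14.719543, Gamma_tss = 6.983756, Gamma_tst = -8.691418, Gamma_ttt = 10.575654; k1 = (-1.179099, -0.999288, -0.926889, 0.211555)
  k2: at (s, t) = (-0.693898, 0.824253), (ds/dtau, dt/dtau) = (-1.202271, -0.993999); Gamma_sss = 7.797177, Gamma_sst = -11.012744, Gamma_stt = 16.087531, Gamma_tss = 7.269362, Gamma_tst = -9.233465, Gamma_ttt = 11.431967; k2 = (-1.202271, -0.993999, -0.843804, 0.266307)
  k3: at (s, t) = (-0.694478, 0.824385), (ds/dtau, dt/dtau) = (-1.200194, -0.992630); Gamma_sss = 7.807232, Gamma_sst = -11.029507, Gamma_stt = 16.114740, Gamma_tss = 7.274082, Gamma_tst = -9.243202, Gamma_ttt = 11.448738; k3 = (-1.200194, -0.992630, -0.844160, 0.265080)
  k4: at (s, t) = (-0.724431, 0.799604), (ds/dtau, dt/dtau) = (-1.221307, -0.986034); Gamma_sss = 8.369862, Gamma_sst = -11.963776, Gamma_stt = 17.586095, Gamma_tss = 7.557790, Gamma_tst = -9.795233, Gamma_ttt = 12.349493; k4 = (-1.221307, -0.986034, -0.767959, 0.311737)
  Y <- Y + (h/6)(k1 + 2k2 + 2k3 + k4): s = -0.7245, t = 0.7996, ds/dtau = -1.2214, dt/dtau = -0.9861


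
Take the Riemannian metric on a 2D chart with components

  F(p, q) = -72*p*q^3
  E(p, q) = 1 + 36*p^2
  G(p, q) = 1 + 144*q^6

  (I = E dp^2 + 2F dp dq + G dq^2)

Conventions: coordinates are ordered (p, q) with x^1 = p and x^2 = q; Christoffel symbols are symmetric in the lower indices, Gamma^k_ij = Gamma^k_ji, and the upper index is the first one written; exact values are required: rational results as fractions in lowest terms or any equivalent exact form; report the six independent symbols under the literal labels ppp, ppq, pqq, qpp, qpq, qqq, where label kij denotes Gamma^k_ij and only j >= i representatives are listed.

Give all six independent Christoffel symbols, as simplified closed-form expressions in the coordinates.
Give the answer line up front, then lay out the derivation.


Answer: Gamma_ppp = 36*p/(36*p^2 + 144*q^6 + 1), Gamma_ppq = 0, Gamma_pqq = -216*p*q^2/(36*p^2 + 144*q^6 + 1), Gamma_qpp = -72*q^3/(36*p^2 + 144*q^6 + 1), Gamma_qpq = 0, Gamma_qqq = 432*q^5/(36*p^2 + 144*q^6 + 1)

E = 1 + 36*p^2; F = -72*p*q^3; G = 1 + 144*q^6
Gamma^k_ij = (1/2) g^{kl} (d_i g_jl + d_j g_il - d_l g_ij), with g^inv = (1/(EG-F^2)) [[G, -F], [-F, E]]
first partials: E_p = 72*p, E_q = 0, F_p = -72*q^3, F_q = -216*p*q^2, G_p = 0, G_q = 864*q^5
D = EG - F^2 = 1 + 36*p^2 + 144*q^6
expanded: Gamma^p_pp = (G E_p - 2F F_p + F E_q)/(2D), Gamma^p_pq = (G E_q - F G_p)/(2D), Gamma^p_qq = (2G F_q - G G_p - F G_q)/(2D), Gamma^q_pp = (2E F_p - E E_q - F E_p)/(2D), Gamma^q_pq = (E G_p - F E_q)/(2D), Gamma^q_qq = (E G_q - 2F F_q + F G_p)/(2D); substitute and cancel common factors


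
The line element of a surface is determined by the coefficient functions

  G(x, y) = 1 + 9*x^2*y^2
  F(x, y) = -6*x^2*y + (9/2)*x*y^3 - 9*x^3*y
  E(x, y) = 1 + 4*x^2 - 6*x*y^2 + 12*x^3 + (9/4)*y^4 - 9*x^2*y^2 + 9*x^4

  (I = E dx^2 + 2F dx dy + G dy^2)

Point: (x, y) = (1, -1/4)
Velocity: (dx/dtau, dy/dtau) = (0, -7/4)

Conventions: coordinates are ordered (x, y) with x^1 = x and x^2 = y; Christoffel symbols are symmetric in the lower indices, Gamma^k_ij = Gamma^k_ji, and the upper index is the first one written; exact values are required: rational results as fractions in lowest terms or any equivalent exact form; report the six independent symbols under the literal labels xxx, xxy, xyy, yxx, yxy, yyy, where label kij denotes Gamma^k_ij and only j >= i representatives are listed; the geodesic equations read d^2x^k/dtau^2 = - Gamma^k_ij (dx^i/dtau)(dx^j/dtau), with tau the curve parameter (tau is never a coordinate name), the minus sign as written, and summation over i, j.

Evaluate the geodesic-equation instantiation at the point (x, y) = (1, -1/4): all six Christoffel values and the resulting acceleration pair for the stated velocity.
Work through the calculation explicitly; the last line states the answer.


E = 25673/1024, F = 471/128, G = 25/16 at the point
E_x = 157/2, E_y = 471/64, F_x = 1239/128, F_y = -453/32, G_x = 9/8, G_y = -9/2
EG - F^2 = 26249/1024;  g^inv = (1024/26249) * [[25/16, -471/128], [-471/128, 25673/1024]]
first-kind symbols [ij,l] = (1/2)(d_i g_jl + d_j g_il - d_l g_ij): [xx,x] = E_x/2 = 157/4, [xx,y] = F_x - E_y/2 = 6, [xy,x] = E_y/2 = 471/128, [xy,y] = G_x/2 = 9/16, [yy,x] = F_y - G_x/2 = -471/32, [yy,y] = G_y/2 = -9/4
Gamma^x_ij = (G*[ij,x] - F*[ij,y])/(EG - F^2), Gamma^y_ij = (E*[ij,y] - F*[ij,x])/(EG - F^2)
Gamma_xxx = 40192/26249, Gamma_xxy = 3768/26249, Gamma_xyy = -15072/26249, Gamma_yxx = 6144/26249, Gamma_yxy = 576/26249, Gamma_yyy = -2304/26249
d^2x/dtau^2 = -(Gamma_xxx*(0)^2 + 2*Gamma_xxy*(0)*(-7/4) + Gamma_xyy*(-7/4)^2) = 46158/26249
d^2y/dtau^2 = -(Gamma_yxx*(0)^2 + 2*Gamma_yxy*(0)*(-7/4) + Gamma_yyy*(-7/4)^2) = 7056/26249

Answer: Gamma_xxx = 40192/26249, Gamma_xxy = 3768/26249, Gamma_xyy = -15072/26249, Gamma_yxx = 6144/26249, Gamma_yxy = 576/26249, Gamma_yyy = -2304/26249; accelerations (d^2x/dtau^2, d^2y/dtau^2) = (46158/26249, 7056/26249)


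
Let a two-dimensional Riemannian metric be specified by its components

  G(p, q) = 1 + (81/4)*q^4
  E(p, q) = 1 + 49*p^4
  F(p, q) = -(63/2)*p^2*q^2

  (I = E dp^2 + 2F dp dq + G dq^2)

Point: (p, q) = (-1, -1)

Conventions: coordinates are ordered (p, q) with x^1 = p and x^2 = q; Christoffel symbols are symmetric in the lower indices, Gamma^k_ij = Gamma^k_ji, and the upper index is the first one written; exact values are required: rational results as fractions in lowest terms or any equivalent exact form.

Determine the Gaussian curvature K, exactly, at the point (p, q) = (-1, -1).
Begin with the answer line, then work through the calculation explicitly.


Answer: K = -2016/78961

E = 50, F = -63/2, G = 85/4, EG - F^2 = 281/4 at the point
E_p = -196, E_q = 0, F_p = 63, F_q = 63, G_p = 0, G_q = -81
E_qq = 0, F_pq = -126, G_pp = 0
By Brioschi, K is (det M1 - det M2) divided by (EG - F^2) squared.
M1 = [[-E_qq/2 + F_pq - G_pp/2, E_p/2, F_p - E_q/2], [F_q - G_p/2, E, F], [G_q/2, F, G]] = [[-126, -98, 63], [63, 50, -63/2], [-81/2, -63/2, 85/4]]; det M1 = -126
M2 = [[0, E_q/2, G_p/2], [E_q/2, E, F], [G_p/2, F, G]] = [[0, 0, 0], [0, 50, -63/2], [0, -63/2, 85/4]]; det M2 = 0
det M1 - det M2 = -126; K = -126 / (281/4)^2 = -2016/78961


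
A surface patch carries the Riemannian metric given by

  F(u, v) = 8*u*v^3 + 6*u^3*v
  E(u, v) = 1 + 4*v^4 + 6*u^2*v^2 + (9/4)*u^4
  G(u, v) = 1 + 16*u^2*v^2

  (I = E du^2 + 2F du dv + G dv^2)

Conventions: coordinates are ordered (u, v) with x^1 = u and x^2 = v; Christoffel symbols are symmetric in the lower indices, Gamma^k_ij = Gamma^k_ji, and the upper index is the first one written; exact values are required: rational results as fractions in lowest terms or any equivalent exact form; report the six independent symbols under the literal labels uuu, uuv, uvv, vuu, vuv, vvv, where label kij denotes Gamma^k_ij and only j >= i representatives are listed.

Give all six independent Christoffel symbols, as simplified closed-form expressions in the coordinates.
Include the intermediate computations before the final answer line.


E = 1 + 4*v^4 + 6*u^2*v^2 + (9/4)*u^4; F = 8*u*v^3 + 6*u^3*v; G = 1 + 16*u^2*v^2
Gamma^k_ij = (1/2) g^{kl} (d_i g_jl + d_j g_il - d_l g_ij), with g^inv = (1/(EG-F^2)) [[G, -F], [-F, E]]
first partials: E_u = 12*u*v^2 + 9*u^3, E_v = 16*v^3 + 12*u^2*v, F_u = 8*v^3 + 18*u^2*v, F_v = 24*u*v^2 + 6*u^3, G_u = 32*u*v^2, G_v = 32*u^2*v
D = EG - F^2 = 1 + 4*v^4 + 22*u^2*v^2 + (9/4)*u^4
expanded: Gamma^u_uu = (G E_u - 2F F_u + F E_v)/(2D), Gamma^u_uv = (G E_v - F G_u)/(2D), Gamma^u_vv = (2G F_v - G G_u - F G_v)/(2D), Gamma^v_uu = (2E F_u - E E_v - F E_u)/(2D), Gamma^v_uv = (E G_u - F E_v)/(2D), Gamma^v_vv = (E G_v - 2F F_v + F G_u)/(2D); substitute and cancel common factors

Answer: Gamma_uuu = (18*u^3 + 24*u*v^2)/(9*u^4 + 88*u^2*v^2 + 16*v^4 + 4), Gamma_uuv = (24*u^2*v + 32*v^3)/(9*u^4 + 88*u^2*v^2 + 16*v^4 + 4), Gamma_uvv = (24*u^3 + 32*u*v^2)/(9*u^4 + 88*u^2*v^2 + 16*v^4 + 4), Gamma_vuu = 48*u^2*v/(9*u^4 + 88*u^2*v^2 + 16*v^4 + 4), Gamma_vuv = 64*u*v^2/(9*u^4 + 88*u^2*v^2 + 16*v^4 + 4), Gamma_vvv = 64*u^2*v/(9*u^4 + 88*u^2*v^2 + 16*v^4 + 4)


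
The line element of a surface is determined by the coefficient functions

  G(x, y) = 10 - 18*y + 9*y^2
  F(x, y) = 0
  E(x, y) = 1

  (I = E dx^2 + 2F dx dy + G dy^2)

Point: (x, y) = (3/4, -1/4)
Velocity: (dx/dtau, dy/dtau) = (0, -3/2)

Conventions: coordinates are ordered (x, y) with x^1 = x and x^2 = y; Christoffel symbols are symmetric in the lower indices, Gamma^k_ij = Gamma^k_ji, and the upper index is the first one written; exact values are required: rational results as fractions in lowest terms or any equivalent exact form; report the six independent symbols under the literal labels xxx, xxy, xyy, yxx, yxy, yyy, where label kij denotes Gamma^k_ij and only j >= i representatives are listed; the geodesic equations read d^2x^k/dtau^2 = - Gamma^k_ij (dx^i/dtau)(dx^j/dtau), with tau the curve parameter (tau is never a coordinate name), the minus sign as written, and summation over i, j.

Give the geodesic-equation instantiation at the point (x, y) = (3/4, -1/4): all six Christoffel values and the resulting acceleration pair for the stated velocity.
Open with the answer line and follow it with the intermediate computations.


Answer: Gamma_xxx = 0, Gamma_xxy = 0, Gamma_xyy = 0, Gamma_yxx = 0, Gamma_yxy = 0, Gamma_yyy = -180/241; accelerations (d^2x/dtau^2, d^2y/dtau^2) = (0, 405/241)

E = 1, F = 0, G = 241/16 at the point
E_x = 0, E_y = 0, F_x = 0, F_y = 0, G_x = 0, G_y = -45/2
EG - F^2 = 241/16;  g^inv = (16/241) * [[241/16, 0], [0, 1]]
first-kind symbols [ij,l] = (1/2)(d_i g_jl + d_j g_il - d_l g_ij): [xx,x] = E_x/2 = 0, [xx,y] = F_x - E_y/2 = 0, [xy,x] = E_y/2 = 0, [xy,y] = G_x/2 = 0, [yy,x] = F_y - G_x/2 = 0, [yy,y] = G_y/2 = -45/4
Gamma^x_ij = (G*[ij,x] - F*[ij,y])/(EG - F^2), Gamma^y_ij = (E*[ij,y] - F*[ij,x])/(EG - F^2)
Gamma_xxx = 0, Gamma_xxy = 0, Gamma_xyy = 0, Gamma_yxx = 0, Gamma_yxy = 0, Gamma_yyy = -180/241
d^2x/dtau^2 = -(Gamma_xxx*(0)^2 + 2*Gamma_xxy*(0)*(-3/2) + Gamma_xyy*(-3/2)^2) = 0
d^2y/dtau^2 = -(Gamma_yxx*(0)^2 + 2*Gamma_yxy*(0)*(-3/2) + Gamma_yyy*(-3/2)^2) = 405/241


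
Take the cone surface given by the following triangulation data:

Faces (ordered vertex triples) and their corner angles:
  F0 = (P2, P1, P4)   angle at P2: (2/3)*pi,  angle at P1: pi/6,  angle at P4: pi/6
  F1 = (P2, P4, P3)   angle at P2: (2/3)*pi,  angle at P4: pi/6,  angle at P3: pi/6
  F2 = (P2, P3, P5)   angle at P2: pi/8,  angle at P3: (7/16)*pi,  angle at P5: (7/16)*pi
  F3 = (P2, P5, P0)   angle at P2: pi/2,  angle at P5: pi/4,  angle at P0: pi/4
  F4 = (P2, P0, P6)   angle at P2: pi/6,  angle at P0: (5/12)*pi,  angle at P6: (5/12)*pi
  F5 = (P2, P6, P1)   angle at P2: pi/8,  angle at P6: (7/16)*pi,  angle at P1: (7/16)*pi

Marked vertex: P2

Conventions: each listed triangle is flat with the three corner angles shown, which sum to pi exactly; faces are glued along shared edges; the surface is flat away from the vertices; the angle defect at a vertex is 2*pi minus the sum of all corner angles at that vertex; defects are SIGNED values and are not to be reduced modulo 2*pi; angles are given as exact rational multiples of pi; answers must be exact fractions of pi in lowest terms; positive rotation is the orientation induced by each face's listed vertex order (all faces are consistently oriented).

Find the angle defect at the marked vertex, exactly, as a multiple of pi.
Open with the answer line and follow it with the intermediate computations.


Answer: defect(P2) = -pi/4

Sum of corner angles at P2: (9/4)*pi
defect = 2*pi - (9/4)*pi


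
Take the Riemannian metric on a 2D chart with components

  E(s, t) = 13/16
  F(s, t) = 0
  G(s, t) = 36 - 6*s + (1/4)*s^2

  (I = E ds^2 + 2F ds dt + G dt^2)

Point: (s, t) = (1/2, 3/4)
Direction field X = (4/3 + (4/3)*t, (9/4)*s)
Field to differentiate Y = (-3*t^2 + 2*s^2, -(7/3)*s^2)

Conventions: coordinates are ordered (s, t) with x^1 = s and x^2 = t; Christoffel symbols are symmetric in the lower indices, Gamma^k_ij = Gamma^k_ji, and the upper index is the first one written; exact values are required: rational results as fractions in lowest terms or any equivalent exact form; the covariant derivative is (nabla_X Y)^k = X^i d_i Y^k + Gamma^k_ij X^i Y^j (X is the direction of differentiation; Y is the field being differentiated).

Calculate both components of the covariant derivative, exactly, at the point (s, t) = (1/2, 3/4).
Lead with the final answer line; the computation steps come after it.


Answer: (nabla_X Y)^s = -106/39, (nabla_X Y)^t = -7669/1472

E = 13/16, F = 0, G = 529/16 at the point
E_s = 0, E_t = 0, F_s = 0, F_t = 0, G_s = -23/4, G_t = 0
EG - F^2 = 6877/256;  g^inv = (256/6877) * [[529/16, 0], [0, 13/16]]
first-kind symbols [ij,l] = (1/2)(d_i g_jl + d_j g_il - d_l g_ij): [ss,s] = E_s/2 = 0, [ss,t] = F_s - E_t/2 = 0, [st,s] = E_t/2 = 0, [st,t] = G_s/2 = -23/8, [tt,s] = F_t - G_s/2 = 23/8, [tt,t] = G_t/2 = 0
Gamma^s_ij = (G*[ij,s] - F*[ij,t])/(EG - F^2), Gamma^t_ij = (E*[ij,t] - F*[ij,s])/(EG - F^2)
Gamma_sss = 0, Gamma_sst = 0, Gamma_stt = 46/13, Gamma_tss = 0, Gamma_tst = -2/23, Gamma_ttt = 0
X = (7/3, 9/8), Y = (-19/16, -7/12) at the point


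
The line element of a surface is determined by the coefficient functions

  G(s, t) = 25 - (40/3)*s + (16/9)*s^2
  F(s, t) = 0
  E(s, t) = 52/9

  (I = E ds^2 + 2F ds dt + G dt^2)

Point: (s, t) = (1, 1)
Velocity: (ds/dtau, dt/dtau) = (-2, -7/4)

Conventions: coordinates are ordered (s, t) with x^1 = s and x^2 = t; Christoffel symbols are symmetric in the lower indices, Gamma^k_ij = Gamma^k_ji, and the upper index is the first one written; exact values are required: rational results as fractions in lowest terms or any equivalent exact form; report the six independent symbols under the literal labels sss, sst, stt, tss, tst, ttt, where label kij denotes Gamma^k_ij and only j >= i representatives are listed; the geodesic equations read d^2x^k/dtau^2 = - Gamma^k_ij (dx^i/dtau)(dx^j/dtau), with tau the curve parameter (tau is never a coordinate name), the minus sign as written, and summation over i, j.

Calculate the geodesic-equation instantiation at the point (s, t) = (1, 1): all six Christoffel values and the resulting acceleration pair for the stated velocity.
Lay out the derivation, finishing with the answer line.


E = 52/9, F = 0, G = 121/9 at the point
E_s = 0, E_t = 0, F_s = 0, F_t = 0, G_s = -88/9, G_t = 0
EG - F^2 = 6292/81;  g^inv = (81/6292) * [[121/9, 0], [0, 52/9]]
first-kind symbols [ij,l] = (1/2)(d_i g_jl + d_j g_il - d_l g_ij): [ss,s] = E_s/2 = 0, [ss,t] = F_s - E_t/2 = 0, [st,s] = E_t/2 = 0, [st,t] = G_s/2 = -44/9, [tt,s] = F_t - G_s/2 = 44/9, [tt,t] = G_t/2 = 0
Gamma^s_ij = (G*[ij,s] - F*[ij,t])/(EG - F^2), Gamma^t_ij = (E*[ij,t] - F*[ij,s])/(EG - F^2)
Gamma_sss = 0, Gamma_sst = 0, Gamma_stt = 11/13, Gamma_tss = 0, Gamma_tst = -4/11, Gamma_ttt = 0
d^2s/dtau^2 = -(Gamma_sss*(-2)^2 + 2*Gamma_sst*(-2)*(-7/4) + Gamma_stt*(-7/4)^2) = -539/208
d^2t/dtau^2 = -(Gamma_tss*(-2)^2 + 2*Gamma_tst*(-2)*(-7/4) + Gamma_ttt*(-7/4)^2) = 28/11

Answer: Gamma_sss = 0, Gamma_sst = 0, Gamma_stt = 11/13, Gamma_tss = 0, Gamma_tst = -4/11, Gamma_ttt = 0; accelerations (d^2s/dtau^2, d^2t/dtau^2) = (-539/208, 28/11)


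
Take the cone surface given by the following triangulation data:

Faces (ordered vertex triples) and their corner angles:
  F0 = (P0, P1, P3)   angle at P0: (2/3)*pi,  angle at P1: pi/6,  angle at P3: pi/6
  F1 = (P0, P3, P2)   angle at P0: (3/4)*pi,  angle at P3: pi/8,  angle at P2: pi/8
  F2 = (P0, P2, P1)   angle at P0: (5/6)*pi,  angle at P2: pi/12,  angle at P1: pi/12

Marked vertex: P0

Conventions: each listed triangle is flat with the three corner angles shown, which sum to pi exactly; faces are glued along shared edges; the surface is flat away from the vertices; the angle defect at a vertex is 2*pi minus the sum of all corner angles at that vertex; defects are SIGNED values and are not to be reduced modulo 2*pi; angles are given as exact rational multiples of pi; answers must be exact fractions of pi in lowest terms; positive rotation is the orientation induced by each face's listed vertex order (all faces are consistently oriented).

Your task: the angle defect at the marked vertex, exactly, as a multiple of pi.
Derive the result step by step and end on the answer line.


Sum of corner angles at P0: (9/4)*pi
defect = 2*pi - (9/4)*pi

Answer: defect(P0) = -pi/4


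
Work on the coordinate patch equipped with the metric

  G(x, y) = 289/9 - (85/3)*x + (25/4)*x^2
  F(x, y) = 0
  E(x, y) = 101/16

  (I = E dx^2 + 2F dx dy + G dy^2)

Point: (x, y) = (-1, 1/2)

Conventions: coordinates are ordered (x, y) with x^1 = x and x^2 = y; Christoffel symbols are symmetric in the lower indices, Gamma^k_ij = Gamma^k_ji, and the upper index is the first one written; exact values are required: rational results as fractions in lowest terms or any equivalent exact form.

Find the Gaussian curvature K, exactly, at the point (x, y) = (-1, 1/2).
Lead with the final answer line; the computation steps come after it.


Answer: K = 0

E = 101/16, F = 0, G = 2401/36, EG - F^2 = 242501/576 at the point
E_x = 0, E_y = 0, F_x = 0, F_y = 0, G_x = -245/6, G_y = 0
E_yy = 0, F_xy = 0, G_xx = 25/2
Using the Brioschi determinant formula for K from the metric derivatives:
M1 = [[-E_yy/2 + F_xy - G_xx/2, E_x/2, F_x - E_y/2], [F_y - G_x/2, E, F], [G_y/2, F, G]] = [[-25/4, 0, 0], [245/12, 101/16, 0], [0, 0, 2401/36]]; det M1 = -6062525/2304
M2 = [[0, E_y/2, G_x/2], [E_y/2, E, F], [G_x/2, F, G]] = [[0, 0, -245/12], [0, 101/16, 0], [-245/12, 0, 2401/36]]; det M2 = -6062525/2304
det M1 - det M2 = 0; K = 0 / (242501/576)^2 = 0


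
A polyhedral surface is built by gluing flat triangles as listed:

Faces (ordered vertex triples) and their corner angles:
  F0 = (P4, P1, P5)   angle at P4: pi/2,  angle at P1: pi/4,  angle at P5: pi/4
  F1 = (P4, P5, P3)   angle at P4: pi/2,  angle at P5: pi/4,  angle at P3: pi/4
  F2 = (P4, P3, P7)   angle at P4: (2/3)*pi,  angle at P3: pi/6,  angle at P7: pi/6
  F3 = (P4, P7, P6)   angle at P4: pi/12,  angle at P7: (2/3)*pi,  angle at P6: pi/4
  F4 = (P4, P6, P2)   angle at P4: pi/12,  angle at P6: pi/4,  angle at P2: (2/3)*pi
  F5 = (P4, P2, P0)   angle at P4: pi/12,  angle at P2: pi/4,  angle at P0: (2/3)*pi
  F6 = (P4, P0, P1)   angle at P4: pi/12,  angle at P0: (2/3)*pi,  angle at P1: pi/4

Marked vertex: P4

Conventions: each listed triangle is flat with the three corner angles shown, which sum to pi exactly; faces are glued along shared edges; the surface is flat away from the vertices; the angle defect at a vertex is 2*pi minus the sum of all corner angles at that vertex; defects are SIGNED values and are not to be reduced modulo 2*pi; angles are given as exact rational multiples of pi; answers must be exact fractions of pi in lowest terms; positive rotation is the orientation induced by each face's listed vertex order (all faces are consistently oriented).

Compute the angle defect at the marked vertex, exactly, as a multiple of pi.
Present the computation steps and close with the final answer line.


Sum of corner angles at P4: 2*pi
defect = 2*pi - 2*pi

Answer: defect(P4) = 0


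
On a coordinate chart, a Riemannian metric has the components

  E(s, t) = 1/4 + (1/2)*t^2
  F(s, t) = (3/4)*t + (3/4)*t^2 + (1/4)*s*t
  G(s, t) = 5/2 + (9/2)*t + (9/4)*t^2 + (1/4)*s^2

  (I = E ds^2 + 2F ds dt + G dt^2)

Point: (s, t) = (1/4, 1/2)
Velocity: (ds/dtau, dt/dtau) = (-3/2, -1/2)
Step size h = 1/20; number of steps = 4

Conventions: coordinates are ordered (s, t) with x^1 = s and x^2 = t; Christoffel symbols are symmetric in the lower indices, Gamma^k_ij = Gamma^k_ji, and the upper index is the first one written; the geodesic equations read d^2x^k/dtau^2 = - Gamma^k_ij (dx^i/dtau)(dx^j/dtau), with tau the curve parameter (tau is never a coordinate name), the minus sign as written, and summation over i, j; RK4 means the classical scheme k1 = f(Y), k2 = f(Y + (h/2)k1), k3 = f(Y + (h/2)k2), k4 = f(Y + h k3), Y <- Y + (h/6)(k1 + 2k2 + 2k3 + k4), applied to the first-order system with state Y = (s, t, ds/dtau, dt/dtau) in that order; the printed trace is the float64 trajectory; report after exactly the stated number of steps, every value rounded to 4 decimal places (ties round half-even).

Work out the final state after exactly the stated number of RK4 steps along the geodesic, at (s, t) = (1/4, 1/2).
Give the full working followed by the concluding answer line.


f(Y) = (ds/dtau, dt/dtau, -Gamma^s_ij Y'^i Y'^j, -Gamma^t_ij Y'^i Y'^j) with the Gammas evaluated at the stage position; h = 0.050000; intermediate values shown to 6 dp
step 0: s = 0.2500, t = 0.5000, ds/dtau = -1.5000, dt/dtau = -0.5000
step 1:
  k1: at (s, t) = (0.250000, 0.500000), (ds/dtau, dt/dtau) = (-1.500000, -0.500000); Gamma_sss = 0.045104, Gamma_sst = 0.786944, Gamma_stt = 3.639169, Gamma_tss = -0.028487, Gamma_tst = -0.075964, Gamma_ttt = 0.227893; k1 = (-1.500000, -0.500000, -2.191691, 0.121068)
  k2: at (s, t) = (0.212500, 0.487500), (ds/dtau, dt/dtau) = (-1.554792, -0.496973); Gamma_sss = 0.043186, Gamma_sst = 0.775479, Gamma_stt = 3.640974, Gamma_tss = -0.027956, Gamma_tst = -0.074186, Gamma_ttt = 0.242830; k2 = (-1.554792, -0.496973, -2.202064, 0.122250)
  k3: at (s, t) = (0.211130, 0.487576), (ds/dtau, dt/dtau) = (-1.555052, -0.496944); Gamma_sss = 0.043178, Gamma_sst = 0.775595, Gamma_stt = 3.640852, Gamma_tss = -0.027956, Gamma_tst = -0.074251, Gamma_ttt = 0.242895; k3 = (-1.555052, -0.496944, -2.202251, 0.122378)
  k4: at (s, t) = (0.172247, 0.475153), (ds/dtau, dt/dtau) = (-1.610113, -0.493881); Gamma_sss = 0.041273, Gamma_sst = 0.763961, Gamma_stt = 3.642505, Gamma_tss = -0.027424, Gamma_tst = -0.072605, Gamma_ttt = 0.258020; k4 = (-1.610113, -0.493881, -2.210484, 0.123631)
  Y <- Y + (h/6)(k1 + 2k2 + 2k3 + k4): s = 0.1723, t = 0.4752, ds/dtau = -1.6101, dt/dtau = -0.4939
step 2:
  k1: at (s, t) = (0.172252, 0.475152), (ds/dtau, dt/dtau) = (-1.610090, -0.493884); Gamma_sss = 0.041273, Gamma_sst = 0.763960, Gamma_stt = 3.642506, Gamma_tss = -0.027424, Gamma_tst = -0.072605, Gamma_ttt = 0.258020; k1 = (-1.610090, -0.493884, -2.210479, 0.123627)
  k2: at (s, t) = (0.131999, 0.462805), (ds/dtau, dt/dtau) = (-1.665352, -0.490793); Gamma_sss = 0.039383, Gamma_sst = 0.752149, Gamma_stt = 3.644015, Gamma_tss = -0.026889, Gamma_tst = -0.071098, Gamma_ttt = 0.273319; k2 = (-1.665352, -0.490793, -2.216515, 0.124961)
  k3: at (s, t) = (0.130618, 0.462883), (ds/dtau, dt/dtau) = (-1.665503, -0.490760); Gamma_sss = 0.039377, Gamma_sst = 0.752272, Gamma_stt = 3.643932, Gamma_tss = -0.026890, Gamma_tst = -0.071166, Gamma_ttt = 0.273372; k3 = (-1.665503, -0.490760, -2.216608, 0.125086)
  k4: at (s, t) = (0.088977, 0.450614), (ds/dtau, dt/dtau) = (-1.720920, -0.487629); Gamma_sss = 0.037505, Gamma_sst = 0.740285, Gamma_stt = 3.645341, Gamma_tss = -0.026354, Gamma_tst = -0.069807, Gamma_ttt = 0.288816; k4 = (-1.720920, -0.487629, -2.220325, 0.126534)
  Y <- Y + (h/6)(k1 + 2k2 + 2k3 + k4): s = 0.0890, t = 0.4506, ds/dtau = -1.7209, dt/dtau = -0.4876
step 3:
  k1: at (s, t) = (0.088979, 0.450614), (ds/dtau, dt/dtau) = (-1.720899, -0.487632); Gamma_sss = 0.037505, Gamma_sst = 0.740284, Gamma_stt = 3.645341, Gamma_tss = -0.026354, Gamma_tst = -0.069807, Gamma_ttt = 0.288816; k1 = (-1.720899, -0.487632, -2.220319, 0.126530)
  k2: at (s, t) = (0.045957, 0.438423), (ds/dtau, dt/dtau) = (-1.776407, -0.484468); Gamma_sss = 0.035654, Gamma_sst = 0.728111, Gamma_stt = 3.646651, Gamma_tss = -0.025816, Gamma_tst = -0.068603, Gamma_ttt = 0.304387; k2 = (-1.776407, -0.484468, -2.221660, 0.128103)
  k3: at (s, t) = (0.044569, 0.438502), (ds/dtau, dt/dtau) = (-1.776440, -0.484429); Gamma_sss = 0.035649, Gamma_sst = 0.728243, Gamma_stt = 3.646608, Gamma_tss = -0.025816, Gamma_tst = -0.068674, Gamma_ttt = 0.304427; k3 = (-1.776440, -0.484429, -2.221645, 0.128224)
  k4: at (s, t) = (0.000157, 0.426392), (ds/dtau, dt/dtau) = (-1.831981, -0.481220); Gamma_sss = 0.033822, Gamma_sst = 0.715884, Gamma_stt = 3.647856, Gamma_tss = -0.025276, Gamma_tst = -0.067634, Gamma_ttt = 0.320090; k4 = (-1.831981, -0.481220, -2.220483, 0.129954)
  Y <- Y + (h/6)(k1 + 2k2 + 2k3 + k4): s = 0.0002, t = 0.4264, ds/dtau = -1.8320, dt/dtau = -0.4812
step 4:
  k1: at (s, t) = (0.000158, 0.426392), (ds/dtau, dt/dtau) = (-1.831961, -0.481222); Gamma_sss = 0.033821, Gamma_sst = 0.715883, Gamma_stt = 3.647857, Gamma_tss = -0.025276, Gamma_tst = -0.067634, Gamma_ttt = 0.320091; k1 = (-1.831961, -0.481222, -2.220475, 0.129951)
  k2: at (s, t) = (-0.045641, 0.414361), (ds/dtau, dt/dtau) = (-1.887472, -0.477973); Gamma_sss = 0.032020, Gamma_sst = 0.703327, Gamma_stt = 3.649037, Gamma_tss = -0.024732, Gamma_tst = -0.066764, Gamma_ttt = 0.335825; k2 = (-1.887472, -0.477973, -2.216755, 0.131851)
  k3: at (s, t) = (-0.047029, 0.414442), (ds/dtau, dt/dtau) = (-1.887379, -0.477926); Gamma_sss = 0.032015, Gamma_sst = 0.703465, Gamma_stt = 3.649034, Gamma_tss = -0.024733, Gamma_tst = -0.066837, Gamma_ttt = 0.335850; k3 = (-1.887379, -0.477926, -2.216622, 0.131968)
  k4: at (s, t) = (-0.094211, 0.402496), (ds/dtau, dt/dtau) = (-1.942792, -0.474624); Gamma_sss = 0.030243, Gamma_sst = 0.690709, Gamma_stt = 3.650175, Gamma_tss = -0.024186, Gamma_tst = -0.066147, Gamma_ttt = 0.351613; k4 = (-1.942792, -0.474624, -2.210215, 0.134069)
  Y <- Y + (h/6)(k1 + 2k2 + 2k3 + k4): s = -0.0942, t = 0.4025, ds/dtau = -1.9428, dt/dtau = -0.4746

Answer: s = -0.0942, t = 0.4025, ds/dtau = -1.9428, dt/dtau = -0.4746


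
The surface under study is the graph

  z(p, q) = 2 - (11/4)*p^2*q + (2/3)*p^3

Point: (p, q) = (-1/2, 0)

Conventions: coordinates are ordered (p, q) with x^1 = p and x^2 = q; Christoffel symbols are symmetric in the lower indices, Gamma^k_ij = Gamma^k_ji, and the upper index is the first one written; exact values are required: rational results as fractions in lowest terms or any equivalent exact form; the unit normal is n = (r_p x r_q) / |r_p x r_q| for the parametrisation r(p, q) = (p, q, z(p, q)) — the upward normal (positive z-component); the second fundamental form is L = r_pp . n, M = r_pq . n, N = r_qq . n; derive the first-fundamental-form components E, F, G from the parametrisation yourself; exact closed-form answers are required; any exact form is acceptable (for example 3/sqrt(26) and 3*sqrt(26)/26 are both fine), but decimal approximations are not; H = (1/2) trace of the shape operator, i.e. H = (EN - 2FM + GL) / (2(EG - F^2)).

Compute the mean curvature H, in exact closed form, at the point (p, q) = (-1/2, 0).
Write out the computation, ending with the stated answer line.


z_p = 1/2, z_q = -11/16, z_pp = -2, z_pq = 11/4, z_qq = 0
E = 5/4, F = -11/32, G = 377/256; answer radicand W^2 = 441/256
unnormalised second-form numerators: l = -2, m = 11/4, n = 0; L = l/sqrt(441/256), and similarly M = m/sqrt(W^2), N = n/sqrt(W^2)
H = (E*n - 2*F*m + G*l) / (2*(EG - F^2)*sqrt(W^2)); E*n - 2*F*m + G*l = -135/128, EG - F^2 = 441/256, so H = (-15/49)/sqrt(441/256)

Answer: H = -80/343


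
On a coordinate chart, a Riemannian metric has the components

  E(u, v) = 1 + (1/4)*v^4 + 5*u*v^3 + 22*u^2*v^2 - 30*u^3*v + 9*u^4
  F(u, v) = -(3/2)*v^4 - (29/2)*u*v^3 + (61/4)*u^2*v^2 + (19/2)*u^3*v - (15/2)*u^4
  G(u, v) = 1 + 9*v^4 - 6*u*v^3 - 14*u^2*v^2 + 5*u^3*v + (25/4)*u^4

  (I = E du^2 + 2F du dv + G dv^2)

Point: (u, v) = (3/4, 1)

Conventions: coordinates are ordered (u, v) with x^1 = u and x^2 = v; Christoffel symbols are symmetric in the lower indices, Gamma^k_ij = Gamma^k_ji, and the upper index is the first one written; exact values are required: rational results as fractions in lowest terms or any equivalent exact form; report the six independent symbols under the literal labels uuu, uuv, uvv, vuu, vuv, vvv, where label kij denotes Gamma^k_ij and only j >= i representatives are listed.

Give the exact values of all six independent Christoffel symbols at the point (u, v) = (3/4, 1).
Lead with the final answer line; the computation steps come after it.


Answer: Gamma_uuu = 1312/8477, Gamma_uuv = 12464/8477, Gamma_uvv = -1968/1211, Gamma_vuu = -432/8477, Gamma_vuv = -4104/8477, Gamma_vvv = 648/1211

E = 1937/256, F = -1107/512, G = 1753/1024 at the point
E_u = 41/16, E_v = 779/32, F_u = 47/4, F_v = -2235/128, G_u = -513/64, G_v = 567/64
EG - F^2 = 8477/1024;  g^inv = (1024/8477) * [[1753/1024, 1107/512], [1107/512, 1937/256]]
first-kind symbols [ij,l] = (1/2)(d_i g_jl + d_j g_il - d_l g_ij): [uu,u] = E_u/2 = 41/32, [uu,v] = F_u - E_v/2 = -27/64, [uv,u] = E_v/2 = 779/64, [uv,v] = G_u/2 = -513/128, [vv,u] = F_v - G_u/2 = -861/64, [vv,v] = G_v/2 = 567/128
Gamma^u_ij = (G*[ij,u] - F*[ij,v])/(EG - F^2), Gamma^v_ij = (E*[ij,v] - F*[ij,u])/(EG - F^2)


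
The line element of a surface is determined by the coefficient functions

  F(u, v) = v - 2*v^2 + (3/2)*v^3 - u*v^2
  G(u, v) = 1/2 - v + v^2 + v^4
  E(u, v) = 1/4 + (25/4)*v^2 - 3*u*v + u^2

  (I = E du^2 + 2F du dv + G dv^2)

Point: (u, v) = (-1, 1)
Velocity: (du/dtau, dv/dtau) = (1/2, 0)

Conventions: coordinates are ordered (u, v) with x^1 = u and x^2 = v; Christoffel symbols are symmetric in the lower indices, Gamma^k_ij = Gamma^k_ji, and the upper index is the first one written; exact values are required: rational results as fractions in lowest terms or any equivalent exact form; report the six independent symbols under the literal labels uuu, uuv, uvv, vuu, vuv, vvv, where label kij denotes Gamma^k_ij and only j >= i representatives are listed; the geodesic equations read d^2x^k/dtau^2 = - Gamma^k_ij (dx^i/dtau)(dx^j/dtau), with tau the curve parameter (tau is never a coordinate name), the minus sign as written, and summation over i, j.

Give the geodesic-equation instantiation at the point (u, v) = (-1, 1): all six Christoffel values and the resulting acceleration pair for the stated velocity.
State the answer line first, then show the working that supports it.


Answer: Gamma_uuu = 25/36, Gamma_uuv = 31/36, Gamma_uvv = 1/9, Gamma_vuu = -235/36, Gamma_vuv = -31/36, Gamma_vvv = 14/9; accelerations (d^2u/dtau^2, d^2v/dtau^2) = (-25/144, 235/144)

E = 21/2, F = 3/2, G = 3/2 at the point
E_u = -5, E_v = 31/2, F_u = -1, F_v = 7/2, G_u = 0, G_v = 5
EG - F^2 = 27/2;  g^inv = (2/27) * [[3/2, -3/2], [-3/2, 21/2]]
first-kind symbols [ij,l] = (1/2)(d_i g_jl + d_j g_il - d_l g_ij): [uu,u] = E_u/2 = -5/2, [uu,v] = F_u - E_v/2 = -35/4, [uv,u] = E_v/2 = 31/4, [uv,v] = G_u/2 = 0, [vv,u] = F_v - G_u/2 = 7/2, [vv,v] = G_v/2 = 5/2
Gamma^u_ij = (G*[ij,u] - F*[ij,v])/(EG - F^2), Gamma^v_ij = (E*[ij,v] - F*[ij,u])/(EG - F^2)
Gamma_uuu = 25/36, Gamma_uuv = 31/36, Gamma_uvv = 1/9, Gamma_vuu = -235/36, Gamma_vuv = -31/36, Gamma_vvv = 14/9
d^2u/dtau^2 = -(Gamma_uuu*(1/2)^2 + 2*Gamma_uuv*(1/2)*(0) + Gamma_uvv*(0)^2) = -25/144
d^2v/dtau^2 = -(Gamma_vuu*(1/2)^2 + 2*Gamma_vuv*(1/2)*(0) + Gamma_vvv*(0)^2) = 235/144


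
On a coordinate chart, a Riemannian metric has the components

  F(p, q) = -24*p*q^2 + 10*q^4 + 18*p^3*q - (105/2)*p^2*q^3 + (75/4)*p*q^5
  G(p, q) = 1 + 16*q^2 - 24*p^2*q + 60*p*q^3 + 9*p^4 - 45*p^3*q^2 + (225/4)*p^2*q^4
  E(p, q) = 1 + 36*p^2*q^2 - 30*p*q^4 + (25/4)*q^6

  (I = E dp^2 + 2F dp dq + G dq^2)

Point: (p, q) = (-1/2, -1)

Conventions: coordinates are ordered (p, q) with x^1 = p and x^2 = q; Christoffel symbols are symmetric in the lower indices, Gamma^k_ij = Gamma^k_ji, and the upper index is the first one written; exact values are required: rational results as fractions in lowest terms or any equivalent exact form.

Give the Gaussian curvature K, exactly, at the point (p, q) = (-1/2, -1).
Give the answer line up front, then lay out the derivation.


Answer: K = -55/14283

E = 125/4, F = 187/4, G = 293/4, EG - F^2 = 207/2 at the point
E_p = -66, E_q = -231/2, F_p = -435/4, F_q = -305/2, G_p = -357/2, G_q = -391/2
E_qq = 771/2, F_pq = 1251/4, G_pp = 645/2
Evaluate Brioschi's two determinant matrices M1, M2 and divide by (EG - F^2)^2.
M1 = [[-E_qq/2 + F_pq - G_pp/2, E_p/2, F_p - E_q/2], [F_q - G_p/2, E, F], [G_q/2, F, G]] = [[-165/4, -33, -51], [-253/4, 125/4, 187/4], [-391/4, 187/4, 293/4]]; det M1 = -90735/8
M2 = [[0, E_q/2, G_p/2], [E_q/2, E, F], [G_p/2, F, G]] = [[0, -231/4, -357/4], [-231/4, 125/4, 187/4], [-357/4, 187/4, 293/4]]; det M2 = -90405/8
det M1 - det M2 = -165/4; K = -165/4 / (207/2)^2 = -55/14283


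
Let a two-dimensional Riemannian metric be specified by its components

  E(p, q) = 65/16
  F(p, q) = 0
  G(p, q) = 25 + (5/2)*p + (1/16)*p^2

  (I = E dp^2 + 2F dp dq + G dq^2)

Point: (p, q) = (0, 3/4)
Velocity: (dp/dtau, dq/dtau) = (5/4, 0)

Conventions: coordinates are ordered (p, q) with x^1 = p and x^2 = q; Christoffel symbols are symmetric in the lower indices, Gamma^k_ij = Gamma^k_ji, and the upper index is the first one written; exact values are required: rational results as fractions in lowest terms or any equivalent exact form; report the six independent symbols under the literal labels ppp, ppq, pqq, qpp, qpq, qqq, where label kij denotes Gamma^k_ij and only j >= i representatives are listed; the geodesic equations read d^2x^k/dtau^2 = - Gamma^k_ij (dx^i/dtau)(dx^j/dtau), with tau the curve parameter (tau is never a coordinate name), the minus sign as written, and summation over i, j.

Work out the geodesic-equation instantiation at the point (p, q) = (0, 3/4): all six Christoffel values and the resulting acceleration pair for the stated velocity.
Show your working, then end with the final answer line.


E = 65/16, F = 0, G = 25 at the point
E_p = 0, E_q = 0, F_p = 0, F_q = 0, G_p = 5/2, G_q = 0
EG - F^2 = 1625/16;  g^inv = (16/1625) * [[25, 0], [0, 65/16]]
first-kind symbols [ij,l] = (1/2)(d_i g_jl + d_j g_il - d_l g_ij): [pp,p] = E_p/2 = 0, [pp,q] = F_p - E_q/2 = 0, [pq,p] = E_q/2 = 0, [pq,q] = G_p/2 = 5/4, [qq,p] = F_q - G_p/2 = -5/4, [qq,q] = G_q/2 = 0
Gamma^p_ij = (G*[ij,p] - F*[ij,q])/(EG - F^2), Gamma^q_ij = (E*[ij,q] - F*[ij,p])/(EG - F^2)
Gamma_ppp = 0, Gamma_ppq = 0, Gamma_pqq = -4/13, Gamma_qpp = 0, Gamma_qpq = 1/20, Gamma_qqq = 0
d^2p/dtau^2 = -(Gamma_ppp*(5/4)^2 + 2*Gamma_ppq*(5/4)*(0) + Gamma_pqq*(0)^2) = 0
d^2q/dtau^2 = -(Gamma_qpp*(5/4)^2 + 2*Gamma_qpq*(5/4)*(0) + Gamma_qqq*(0)^2) = 0

Answer: Gamma_ppp = 0, Gamma_ppq = 0, Gamma_pqq = -4/13, Gamma_qpp = 0, Gamma_qpq = 1/20, Gamma_qqq = 0; accelerations (d^2p/dtau^2, d^2q/dtau^2) = (0, 0)
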